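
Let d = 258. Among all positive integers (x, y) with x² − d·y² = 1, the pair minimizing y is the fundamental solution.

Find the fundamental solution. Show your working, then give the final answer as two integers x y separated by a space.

[16; 16,32] for √258; ℓ=2 ⇒ convergent index 1
a_0=16:  p_0=16·1+0=16,  q_0=16·0+1=1
a_1=16:  p_1=16·16+1=257,  q_1=16·1+0=16
fundamental: x₁=257, y₁=16  (since 66049 − 258·256 = 1)

257 16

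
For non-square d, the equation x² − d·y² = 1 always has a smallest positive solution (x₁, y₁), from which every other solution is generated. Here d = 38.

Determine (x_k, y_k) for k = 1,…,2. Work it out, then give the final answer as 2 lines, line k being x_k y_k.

√38 → a₀=6, period (6,12); ℓ=2 even so k=1
k=0  a_k=6  p_k/q_k = 6/1
k=1  a_k=6  p_k/q_k = 37/6
→ (37, 6).  Check: 37²=1369, 38·6²=1368, difference 1.
n=2: (37,6)∘(37,6) = (37·37+38·6·6, 37·6+6·37) = (2737,444)

37 6
2737 444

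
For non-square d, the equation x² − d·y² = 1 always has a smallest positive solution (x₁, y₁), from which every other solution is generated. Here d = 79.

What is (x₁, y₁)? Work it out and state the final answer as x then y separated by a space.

80 9

d=79: √d = [8; 1,7,1,16] (ℓ=4, even), read p_3/q_3
a_0=8:  p_0=8·1+0=8,  q_0=8·0+1=1
…
a_2=7:  p_2=7·9+8=71,  q_2=7·1+1=8
a_3=1:  p_3=1·71+9=80,  q_3=1·8+1=9
→ (80, 9).  Check: 80²=6400, 79·9²=6399, difference 1.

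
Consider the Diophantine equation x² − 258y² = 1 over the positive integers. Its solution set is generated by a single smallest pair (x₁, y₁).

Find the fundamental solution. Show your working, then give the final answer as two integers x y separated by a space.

257 16

√258 = [16; 16,32, …], period ℓ=2 (even) → k=1
i=0: a=16 ⇒ p=16, q=1
i=1: a=16 ⇒ p=257, q=16
→ (257, 16).  Check: 257²=66049, 258·16²=66048, difference 1.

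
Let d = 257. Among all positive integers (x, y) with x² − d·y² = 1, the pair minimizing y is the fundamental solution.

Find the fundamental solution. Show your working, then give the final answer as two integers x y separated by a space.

513 32

[16; 32] for √257; ℓ=1 ⇒ convergent index 1
k=0  a_k=16  p_k/q_k = 16/1
k=1  a_k=32  p_k/q_k = 513/32
(x₁, y₁) = (513, 32);  513² − 257·32² = 1 ✓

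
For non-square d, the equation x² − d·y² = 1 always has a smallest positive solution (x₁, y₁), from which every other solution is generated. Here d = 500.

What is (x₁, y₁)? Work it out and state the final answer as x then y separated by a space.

930249 41602

[22; 2,1,3,2,1,…,1,2,44] for √500; ℓ=14 ⇒ convergent index 13
k=0  a_k=22  p_k/q_k = 22/1
…
k=2  a_k=1  p_k/q_k = 67/3
…
k=9  a_k=1  p_k/q_k = 30254/1353
…
k=12  a_k=1  p_k/q_k = 335522/15005
k=13  a_k=2  p_k/q_k = 930249/41602
fundamental: x₁=930249, y₁=41602  (since 865363202001 − 500·1730726404 = 1)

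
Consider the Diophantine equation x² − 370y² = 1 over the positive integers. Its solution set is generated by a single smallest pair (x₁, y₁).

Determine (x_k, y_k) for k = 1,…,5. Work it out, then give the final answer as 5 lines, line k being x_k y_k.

213859 11118
91471343761 4755368724
39123940210553539 2033956799880714
16734013458886067250241 869959934526623861928
7157438768568706971928026499 372097523273824548176239590

√370 = [19; 4,4,38, …], period ℓ=3 (odd) → k=5
a_0=19:  p_0=19·1+0=19,  q_0=19·0+1=1
a_1=4:  p_1=4·19+1=77,  q_1=4·1+0=4
a_2=4:  p_2=4·77+19=327,  q_2=4·4+1=17
a_3=38:  p_3=38·327+77=12503,  q_3=38·17+4=650
a_4=4:  p_4=4·12503+327=50339,  q_4=4·650+17=2617
a_5=4:  p_5=4·50339+12503=213859,  q_5=4·2617+650=11118
fundamental: x₁=213859, y₁=11118  (since 45735671881 − 370·123609924 = 1)
k=2:  x_2 = 213859·213859+370·11118·11118 = 91471343761,  y_2 = 213859·11118+11118·213859 = 4755368724
k=3:  x_3 = 213859·91471343761+370·11118·4755368724 = 39123940210553539,  y_3 = 213859·4755368724+11118·91471343761 = 2033956799880714
k=4:  x_4 = 213859·39123940210553539+370·11118·2033956799880714 = 16734013458886067250241,  y_4 = 213859·2033956799880714+11118·39123940210553539 = 869959934526623861928
k=5:  x_5 = 213859·16734013458886067250241+370·11118·869959934526623861928 = 7157438768568706971928026499,  y_5 = 213859·869959934526623861928+11118·16734013458886067250241 = 372097523273824548176239590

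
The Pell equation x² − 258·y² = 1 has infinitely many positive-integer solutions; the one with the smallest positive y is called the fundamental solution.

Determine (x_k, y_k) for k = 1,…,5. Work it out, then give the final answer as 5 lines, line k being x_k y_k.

[16; 16,32] for √258; ℓ=2 ⇒ convergent index 1
step 0: (16, 1)  from 16·(1,0) + (0,1)
step 1: (257, 16)  from 16·(16,1) + (1,0)
(x₁, y₁) = (257, 16);  257² − 258·16² = 1 ✓
n=2: (257,16)∘(257,16) = (257·257+258·16·16, 257·16+16·257) = (132097,8224)
n=3: (132097,8224)∘(257,16) = (257·132097+258·16·8224, 257·8224+16·132097) = (67897601,4227120)
n=4: (67897601,4227120)∘(257,16) = (257·67897601+258·16·4227120, 257·4227120+16·67897601) = (34899234817,2172731456)
n=5: (34899234817,2172731456)∘(257,16) = (257·34899234817+258·16·2172731456, 257·2172731456+16·34899234817) = (17938138798337,1116779741264)

257 16
132097 8224
67897601 4227120
34899234817 2172731456
17938138798337 1116779741264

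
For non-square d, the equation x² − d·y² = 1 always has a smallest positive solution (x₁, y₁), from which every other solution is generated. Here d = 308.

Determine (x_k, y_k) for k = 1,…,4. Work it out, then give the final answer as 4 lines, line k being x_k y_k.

351 20
246401 14040
172973151 9856060
121426905601 6918940080

d=308: √d = [17; 1,1,4,1,1,34] (ℓ=6, even), read p_5/q_5
a_0=17:  p_0=17·1+0=17,  q_0=17·0+1=1
a_1=1:  p_1=1·17+1=18,  q_1=1·1+0=1
a_2=1:  p_2=1·18+17=35,  q_2=1·1+1=2
…
a_4=1:  p_4=1·158+35=193,  q_4=1·9+2=11
a_5=1:  p_5=1·193+158=351,  q_5=1·11+9=20
(x₁, y₁) = (351, 20);  351² − 308·20² = 1 ✓
k=2:  x_2 = 351·351+308·20·20 = 246401,  y_2 = 351·20+20·351 = 14040
k=3:  x_3 = 351·246401+308·20·14040 = 172973151,  y_3 = 351·14040+20·246401 = 9856060
k=4:  x_4 = 351·172973151+308·20·9856060 = 121426905601,  y_4 = 351·9856060+20·172973151 = 6918940080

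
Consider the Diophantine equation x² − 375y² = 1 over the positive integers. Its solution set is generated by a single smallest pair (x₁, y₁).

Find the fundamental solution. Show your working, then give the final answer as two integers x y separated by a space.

15124 781

√375 → a₀=19, period (2,1,2,1,5,1,2,1,2,38); ℓ=10 even so k=9
i=0: a=19 ⇒ p=19, q=1
…
i=8: a=1 ⇒ p=5519, q=285
i=9: a=2 ⇒ p=15124, q=781
→ (15124, 781).  Check: 15124²=228735376, 375·781²=228735375, difference 1.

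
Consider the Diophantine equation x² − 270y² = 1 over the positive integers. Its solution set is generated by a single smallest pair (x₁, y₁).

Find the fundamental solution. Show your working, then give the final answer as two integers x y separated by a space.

5291 322

√270 → a₀=16, period (2,3,6,3,2,32); ℓ=6 even so k=5
k=0  a_k=16  p_k/q_k = 16/1
k=1  a_k=2  p_k/q_k = 33/2
…
k=4  a_k=3  p_k/q_k = 2284/139
k=5  a_k=2  p_k/q_k = 5291/322
(x₁, y₁) = (5291, 322);  5291² − 270·322² = 1 ✓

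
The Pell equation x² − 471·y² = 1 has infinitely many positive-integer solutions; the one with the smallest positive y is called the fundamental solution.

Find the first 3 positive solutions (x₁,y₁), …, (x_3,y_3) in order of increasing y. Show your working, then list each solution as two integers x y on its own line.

7838695 361188
122890278606049 5662485139320
1926598824915678693415 88772987898323613612

[21; 1,2,2,1,3,…,2,1,42] for √471; ℓ=14 ⇒ convergent index 13
a_0=21:  p_0=21·1+0=21,  q_0=21·0+1=1
…
a_4=1:  p_4=1·152+65=217,  q_4=1·7+3=10
a_5=3:  p_5=3·217+152=803,  q_5=3·10+7=37
…
a_10=1:  p_10=1·644804+198665=843469,  q_10=1·29711+9154=38865
…
a_12=2:  p_12=2·2331742+843469=5506953,  q_12=2·107441+38865=253747
a_13=1:  p_13=1·5506953+2331742=7838695,  q_13=1·253747+107441=361188
→ (7838695, 361188).  Check: 7838695²=61445139303025, 471·361188²=61445139303024, difference 1.
(x_2, y_2) = (7838695·7838695 + 471·361188·361188, 7838695·361188 + 361188·7838695) = (122890278606049, 5662485139320)
(x_3, y_3) = (7838695·122890278606049 + 471·361188·5662485139320, 7838695·5662485139320 + 361188·122890278606049) = (1926598824915678693415, 88772987898323613612)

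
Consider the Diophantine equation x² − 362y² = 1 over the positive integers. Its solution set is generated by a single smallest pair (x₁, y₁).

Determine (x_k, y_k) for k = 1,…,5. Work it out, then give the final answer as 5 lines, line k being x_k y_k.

723 38
1045457 54948
1511730099 79454770
2185960677697 114891542472
3160897628219763 166133090959742

√362 → a₀=19, period (38); ℓ=1 odd so k=1
k=0  a_k=19  p_k/q_k = 19/1
k=1  a_k=38  p_k/q_k = 723/38
→ (723, 38).  Check: 723²=522729, 362·38²=522728, difference 1.
n=2: (723,38)∘(723,38) = (723·723+362·38·38, 723·38+38·723) = (1045457,54948)
n=3: (1045457,54948)∘(723,38) = (723·1045457+362·38·54948, 723·54948+38·1045457) = (1511730099,79454770)
n=4: (1511730099,79454770)∘(723,38) = (723·1511730099+362·38·79454770, 723·79454770+38·1511730099) = (2185960677697,114891542472)
n=5: (2185960677697,114891542472)∘(723,38) = (723·2185960677697+362·38·114891542472, 723·114891542472+38·2185960677697) = (3160897628219763,166133090959742)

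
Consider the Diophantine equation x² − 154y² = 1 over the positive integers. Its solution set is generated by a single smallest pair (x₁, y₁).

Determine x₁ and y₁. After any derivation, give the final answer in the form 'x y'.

√154 = [12; 2,2,3,1,2,1,3,2,2,24, …], period ℓ=10 (even) → k=9
a_0=12:  p_0=12·1+0=12,  q_0=12·0+1=1
a_1=2:  p_1=2·12+1=25,  q_1=2·1+0=2
…
a_3=3:  p_3=3·62+25=211,  q_3=3·5+2=17
a_4=1:  p_4=1·211+62=273,  q_4=1·17+5=22
a_5=2:  p_5=2·273+211=757,  q_5=2·22+17=61
…
a_7=3:  p_7=3·1030+757=3847,  q_7=3·83+61=310
a_8=2:  p_8=2·3847+1030=8724,  q_8=2·310+83=703
a_9=2:  p_9=2·8724+3847=21295,  q_9=2·703+310=1716
(x₁, y₁) = (21295, 1716);  21295² − 154·1716² = 1 ✓

21295 1716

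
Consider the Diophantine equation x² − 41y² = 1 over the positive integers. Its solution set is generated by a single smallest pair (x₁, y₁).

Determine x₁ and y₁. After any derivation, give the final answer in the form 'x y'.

2049 320

d=41: √d = [6; 2,2,12] (ℓ=3, odd), read p_5/q_5
a_0=6:  p_0=6·1+0=6,  q_0=6·0+1=1
…
a_4=2:  p_4=2·397+32=826,  q_4=2·62+5=129
a_5=2:  p_5=2·826+397=2049,  q_5=2·129+62=320
(x₁, y₁) = (2049, 320);  2049² − 41·320² = 1 ✓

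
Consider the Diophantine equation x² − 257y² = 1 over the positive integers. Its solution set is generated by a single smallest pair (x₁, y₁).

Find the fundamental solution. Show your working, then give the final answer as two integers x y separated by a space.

513 32

d=257: √d = [16; 32] (ℓ=1, odd), read p_1/q_1
i=0: a=16 ⇒ p=16, q=1
i=1: a=32 ⇒ p=513, q=32
(x₁, y₁) = (513, 32);  513² − 257·32² = 1 ✓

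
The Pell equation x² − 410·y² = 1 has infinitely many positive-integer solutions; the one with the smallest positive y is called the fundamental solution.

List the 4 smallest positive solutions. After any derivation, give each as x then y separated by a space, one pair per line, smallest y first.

d=410: √d = [20; 4,40] (ℓ=2, even), read p_1/q_1
i=0: a=20 ⇒ p=20, q=1
i=1: a=4 ⇒ p=81, q=4
fundamental: x₁=81, y₁=4  (since 6561 − 410·16 = 1)
n=2: (81,4)∘(81,4) = (81·81+410·4·4, 81·4+4·81) = (13121,648)
n=3: (13121,648)∘(81,4) = (81·13121+410·4·648, 81·648+4·13121) = (2125521,104972)
n=4: (2125521,104972)∘(81,4) = (81·2125521+410·4·104972, 81·104972+4·2125521) = (344321281,17004816)

81 4
13121 648
2125521 104972
344321281 17004816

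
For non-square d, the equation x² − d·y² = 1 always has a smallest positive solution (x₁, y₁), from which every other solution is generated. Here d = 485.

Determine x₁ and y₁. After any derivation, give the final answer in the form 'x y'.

√485 = [22; 44, …], period ℓ=1 (odd) → k=1
step 0: (22, 1)  from 22·(1,0) + (0,1)
step 1: (969, 44)  from 44·(22,1) + (1,0)
fundamental: x₁=969, y₁=44  (since 938961 − 485·1936 = 1)

969 44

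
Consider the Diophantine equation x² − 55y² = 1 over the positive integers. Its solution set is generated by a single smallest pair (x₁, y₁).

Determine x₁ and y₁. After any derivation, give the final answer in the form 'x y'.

[7; 2,2,2,14] for √55; ℓ=4 ⇒ convergent index 3
k=0  a_k=7  p_k/q_k = 7/1
k=1  a_k=2  p_k/q_k = 15/2
k=2  a_k=2  p_k/q_k = 37/5
k=3  a_k=2  p_k/q_k = 89/12
fundamental: x₁=89, y₁=12  (since 7921 − 55·144 = 1)

89 12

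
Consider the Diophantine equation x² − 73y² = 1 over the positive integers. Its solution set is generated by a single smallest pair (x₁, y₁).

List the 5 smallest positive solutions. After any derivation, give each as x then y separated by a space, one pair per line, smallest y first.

[8; 1,1,5,5,1,1,16] for √73; ℓ=7 ⇒ convergent index 13
i=0: a=8 ⇒ p=8, q=1
i=1: a=1 ⇒ p=9, q=1
i=2: a=1 ⇒ p=17, q=2
i=3: a=5 ⇒ p=94, q=11
i=4: a=5 ⇒ p=487, q=57
i=5: a=1 ⇒ p=581, q=68
i=6: a=1 ⇒ p=1068, q=125
i=7: a=16 ⇒ p=17669, q=2068
i=8: a=1 ⇒ p=18737, q=2193
i=9: a=1 ⇒ p=36406, q=4261
…
i=12: a=1 ⇒ p=1241008, q=145249
i=13: a=1 ⇒ p=2281249, q=267000
fundamental: x₁=2281249, y₁=267000  (since 5204097000001 − 73·71289000000 = 1)
(x_2, y_2) = (2281249·2281249 + 73·267000·267000, 2281249·267000 + 267000·2281249) = (10408194000001, 1218186966000)
(x_3, y_3) = (2281249·10408194000001 + 73·267000·1218186966000, 2281249·1218186966000 + 267000·10408194000001) = (47487364308614281249, 5557975596000801000)
(x_4, y_4) = (2281249·47487364308614281249 + 73·267000·5557975596000801000, 2281249·5557975596000801000 + 267000·47487364308614281249) = (216661004683313632776000001, 25358252540801244373932000)
(x_5, y_5) = (2281249·216661004683313632776000001 + 73·267000·25358252540801244373932000, 2281249·25358252540801244373932000 + 267000·216661004683313632776000001) = (988515400545561595548925838281249, 115696976500895037877980001335000)

2281249 267000
10408194000001 1218186966000
47487364308614281249 5557975596000801000
216661004683313632776000001 25358252540801244373932000
988515400545561595548925838281249 115696976500895037877980001335000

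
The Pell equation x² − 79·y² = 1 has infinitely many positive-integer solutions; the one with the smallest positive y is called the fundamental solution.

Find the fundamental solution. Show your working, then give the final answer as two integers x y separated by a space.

80 9

[8; 1,7,1,16] for √79; ℓ=4 ⇒ convergent index 3
k=0  a_k=8  p_k/q_k = 8/1
k=1  a_k=1  p_k/q_k = 9/1
k=2  a_k=7  p_k/q_k = 71/8
k=3  a_k=1  p_k/q_k = 80/9
fundamental: x₁=80, y₁=9  (since 6400 − 79·81 = 1)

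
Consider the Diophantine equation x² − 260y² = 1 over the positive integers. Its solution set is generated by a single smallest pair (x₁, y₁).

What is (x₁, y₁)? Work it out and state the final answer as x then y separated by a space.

[16; 8,32] for √260; ℓ=2 ⇒ convergent index 1
a_0=16:  p_0=16·1+0=16,  q_0=16·0+1=1
a_1=8:  p_1=8·16+1=129,  q_1=8·1+0=8
→ (129, 8).  Check: 129²=16641, 260·8²=16640, difference 1.

129 8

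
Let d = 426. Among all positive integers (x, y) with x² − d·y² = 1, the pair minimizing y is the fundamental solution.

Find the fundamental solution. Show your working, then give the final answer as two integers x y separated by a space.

88751 4300

√426 = [20; 1,1,1,3,2,6,2,3,1,1,1,40, …], period ℓ=12 (even) → k=11
a_0=20:  p_0=20·1+0=20,  q_0=20·0+1=1
a_1=1:  p_1=1·20+1=21,  q_1=1·1+0=1
…
a_3=1:  p_3=1·41+21=62,  q_3=1·2+1=3
…
a_5=2:  p_5=2·227+62=516,  q_5=2·11+3=25
a_6=6:  p_6=6·516+227=3323,  q_6=6·25+11=161
…
a_10=1:  p_10=1·31971+24809=56780,  q_10=1·1549+1202=2751
a_11=1:  p_11=1·56780+31971=88751,  q_11=1·2751+1549=4300
(x₁, y₁) = (88751, 4300);  88751² − 426·4300² = 1 ✓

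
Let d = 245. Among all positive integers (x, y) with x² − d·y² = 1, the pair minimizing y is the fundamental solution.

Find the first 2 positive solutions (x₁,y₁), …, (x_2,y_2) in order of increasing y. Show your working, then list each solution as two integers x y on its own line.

51841 3312
5374978561 343394784

√245 → a₀=15, period (1,1,1,7,6,7,1,1,1,30); ℓ=10 even so k=9
step 0: (15, 1)  from 15·(1,0) + (0,1)
…
step 6: (15809, 1010)  from 7·(2207,141) + (360,23)
step 7: (18016, 1151)  from 1·(15809,1010) + (2207,141)
step 8: (33825, 2161)  from 1·(18016,1151) + (15809,1010)
step 9: (51841, 3312)  from 1·(33825,2161) + (18016,1151)
(x₁, y₁) = (51841, 3312);  51841² − 245·3312² = 1 ✓
(51841+3312√245)^2 = 5374978561 + 343394784√245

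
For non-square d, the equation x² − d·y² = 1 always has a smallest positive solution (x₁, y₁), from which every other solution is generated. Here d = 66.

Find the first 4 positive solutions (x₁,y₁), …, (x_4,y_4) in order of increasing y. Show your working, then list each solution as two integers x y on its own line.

65 8
8449 1040
1098305 135192
142771201 17573920

√66 → a₀=8, period (8,16); ℓ=2 even so k=1
step 0: (8, 1)  from 8·(1,0) + (0,1)
step 1: (65, 8)  from 8·(8,1) + (1,0)
→ (65, 8).  Check: 65²=4225, 66·8²=4224, difference 1.
(65+8√66)^2 = 8449 + 1040√66
(65+8√66)^3 = 1098305 + 135192√66
(65+8√66)^4 = 142771201 + 17573920√66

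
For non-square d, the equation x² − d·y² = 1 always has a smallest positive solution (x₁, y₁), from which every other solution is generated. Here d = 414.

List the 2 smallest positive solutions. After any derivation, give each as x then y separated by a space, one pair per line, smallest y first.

24335 1196
1184384449 58209320

√414 = [20; 2,1,7,2,7,1,2,40, …], period ℓ=8 (even) → k=7
i=0: a=20 ⇒ p=20, q=1
…
i=2: a=1 ⇒ p=61, q=3
…
i=5: a=7 ⇒ p=7447, q=366
i=6: a=1 ⇒ p=8444, q=415
i=7: a=2 ⇒ p=24335, q=1196
fundamental: x₁=24335, y₁=1196  (since 592192225 − 414·1430416 = 1)
(x_2, y_2) = (24335·24335 + 414·1196·1196, 24335·1196 + 1196·24335) = (1184384449, 58209320)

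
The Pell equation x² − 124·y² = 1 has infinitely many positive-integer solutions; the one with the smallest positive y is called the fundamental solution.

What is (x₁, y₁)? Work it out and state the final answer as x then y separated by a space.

d=124: √d = [11; 7,2,1,1,1,…,2,7,22] (ℓ=16, even), read p_15/q_15
k=0  a_k=11  p_k/q_k = 11/1
…
k=2  a_k=2  p_k/q_k = 167/15
…
k=6  a_k=3  p_k/q_k = 2383/214
k=7  a_k=1  p_k/q_k = 3040/273
…
k=9  a_k=1  p_k/q_k = 17583/1579
…
k=11  a_k=1  p_k/q_k = 84875/7622
k=12  a_k=1  p_k/q_k = 152167/13665
k=13  a_k=1  p_k/q_k = 237042/21287
k=14  a_k=2  p_k/q_k = 626251/56239
k=15  a_k=7  p_k/q_k = 4620799/414960
(x₁, y₁) = (4620799, 414960);  4620799² − 124·414960² = 1 ✓

4620799 414960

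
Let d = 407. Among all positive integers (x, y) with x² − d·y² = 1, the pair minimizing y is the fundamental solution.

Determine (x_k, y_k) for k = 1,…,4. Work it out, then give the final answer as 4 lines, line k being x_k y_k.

[20; 5,1,2,1,5,40] for √407; ℓ=6 ⇒ convergent index 5
a_0=20:  p_0=20·1+0=20,  q_0=20·0+1=1
…
a_2=1:  p_2=1·101+20=121,  q_2=1·5+1=6
a_3=2:  p_3=2·121+101=343,  q_3=2·6+5=17
a_4=1:  p_4=1·343+121=464,  q_4=1·17+6=23
a_5=5:  p_5=5·464+343=2663,  q_5=5·23+17=132
→ (2663, 132).  Check: 2663²=7091569, 407·132²=7091568, difference 1.
(2663+132√407)^2 = 14183137 + 703032√407
(2663+132√407)^3 = 75539384999 + 3744348300√407
(2663+132√407)^4 = 402322750321537 + 19942398342768√407

2663 132
14183137 703032
75539384999 3744348300
402322750321537 19942398342768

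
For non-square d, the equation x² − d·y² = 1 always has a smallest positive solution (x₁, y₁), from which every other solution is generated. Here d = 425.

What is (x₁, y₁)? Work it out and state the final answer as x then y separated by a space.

143649 6968

[20; 1,1,1,1,1,1,40] for √425; ℓ=7 ⇒ convergent index 13
i=0: a=20 ⇒ p=20, q=1
i=1: a=1 ⇒ p=21, q=1
…
i=3: a=1 ⇒ p=62, q=3
…
i=6: a=1 ⇒ p=268, q=13
…
i=9: a=1 ⇒ p=22038, q=1069
i=10: a=1 ⇒ p=33191, q=1610
i=11: a=1 ⇒ p=55229, q=2679
i=12: a=1 ⇒ p=88420, q=4289
i=13: a=1 ⇒ p=143649, q=6968
→ (143649, 6968).  Check: 143649²=20635035201, 425·6968²=20635035200, difference 1.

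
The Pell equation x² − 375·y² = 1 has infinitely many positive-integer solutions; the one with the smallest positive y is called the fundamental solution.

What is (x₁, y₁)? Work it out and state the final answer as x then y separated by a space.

√375 = [19; 2,1,2,1,5,1,2,1,2,38, …], period ℓ=10 (even) → k=9
k=0  a_k=19  p_k/q_k = 19/1
…
k=2  a_k=1  p_k/q_k = 58/3
k=3  a_k=2  p_k/q_k = 155/8
k=4  a_k=1  p_k/q_k = 213/11
…
k=6  a_k=1  p_k/q_k = 1433/74
…
k=8  a_k=1  p_k/q_k = 5519/285
k=9  a_k=2  p_k/q_k = 15124/781
fundamental: x₁=15124, y₁=781  (since 228735376 − 375·609961 = 1)

15124 781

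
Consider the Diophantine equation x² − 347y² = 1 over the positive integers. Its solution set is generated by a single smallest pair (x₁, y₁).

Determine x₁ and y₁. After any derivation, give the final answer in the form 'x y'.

641602 34443

√347 → a₀=18, period (1,1,1,2,4,…,1,1,36); ℓ=14 even so k=13
step 0: (18, 1)  from 18·(1,0) + (0,1)
step 1: (19, 1)  from 1·(18,1) + (1,0)
step 2: (37, 2)  from 1·(19,1) + (18,1)
step 3: (56, 3)  from 1·(37,2) + (19,1)
…
step 5: (652, 35)  from 4·(149,8) + (56,3)
step 6: (801, 43)  from 1·(652,35) + (149,8)
step 7: (14269, 766)  from 17·(801,43) + (652,35)
step 8: (15070, 809)  from 1·(14269,766) + (801,43)
step 9: (74549, 4002)  from 4·(15070,809) + (14269,766)
step 10: (164168, 8813)  from 2·(74549,4002) + (15070,809)
step 11: (238717, 12815)  from 1·(164168,8813) + (74549,4002)
step 12: (402885, 21628)  from 1·(238717,12815) + (164168,8813)
step 13: (641602, 34443)  from 1·(402885,21628) + (238717,12815)
(x₁, y₁) = (641602, 34443);  641602² − 347·34443² = 1 ✓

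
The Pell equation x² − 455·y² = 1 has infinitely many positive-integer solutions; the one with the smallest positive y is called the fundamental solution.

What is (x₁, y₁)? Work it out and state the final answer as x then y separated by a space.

d=455: √d = [21; 3,42] (ℓ=2, even), read p_1/q_1
a_0=21:  p_0=21·1+0=21,  q_0=21·0+1=1
a_1=3:  p_1=3·21+1=64,  q_1=3·1+0=3
→ (64, 3).  Check: 64²=4096, 455·3²=4095, difference 1.

64 3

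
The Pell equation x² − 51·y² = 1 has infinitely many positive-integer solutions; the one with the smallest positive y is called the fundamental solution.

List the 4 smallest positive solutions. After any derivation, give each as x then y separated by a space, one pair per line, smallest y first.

50 7
4999 700
499850 69993
49980001 6998600

[7; 7,14] for √51; ℓ=2 ⇒ convergent index 1
i=0: a=7 ⇒ p=7, q=1
i=1: a=7 ⇒ p=50, q=7
(x₁, y₁) = (50, 7);  50² − 51·7² = 1 ✓
k=2:  x_2 = 50·50+51·7·7 = 4999,  y_2 = 50·7+7·50 = 700
k=3:  x_3 = 50·4999+51·7·700 = 499850,  y_3 = 50·700+7·4999 = 69993
k=4:  x_4 = 50·499850+51·7·69993 = 49980001,  y_4 = 50·69993+7·499850 = 6998600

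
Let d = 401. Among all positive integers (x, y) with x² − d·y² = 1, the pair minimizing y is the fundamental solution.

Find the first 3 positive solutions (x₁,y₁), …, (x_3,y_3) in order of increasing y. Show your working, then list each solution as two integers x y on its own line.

801 40
1283201 64080
2055687201 102656120

[20; 40] for √401; ℓ=1 ⇒ convergent index 1
k=0  a_k=20  p_k/q_k = 20/1
k=1  a_k=40  p_k/q_k = 801/40
fundamental: x₁=801, y₁=40  (since 641601 − 401·1600 = 1)
n=2: (801,40)∘(801,40) = (801·801+401·40·40, 801·40+40·801) = (1283201,64080)
n=3: (1283201,64080)∘(801,40) = (801·1283201+401·40·64080, 801·64080+40·1283201) = (2055687201,102656120)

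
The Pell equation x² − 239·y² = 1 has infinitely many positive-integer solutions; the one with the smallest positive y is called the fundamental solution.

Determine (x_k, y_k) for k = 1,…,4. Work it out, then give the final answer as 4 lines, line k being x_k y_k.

6195120 400729
76759023628799 4965128484960
951062724926484326640 61519133559490389671
11783895416893046404284364801 762236829394135240588726080

√239 = [15; 2,5,1,2,4,15,4,2,1,5,2,30, …], period ℓ=12 (even) → k=11
step 0: (15, 1)  from 15·(1,0) + (0,1)
step 1: (31, 2)  from 2·(15,1) + (1,0)
step 2: (170, 11)  from 5·(31,2) + (15,1)
step 3: (201, 13)  from 1·(170,11) + (31,2)
…
step 7: (154117, 9969)  from 4·(37907,2452) + (2489,161)
…
step 10: (2847431, 184185)  from 5·(500258,32359) + (346141,22390)
step 11: (6195120, 400729)  from 2·(2847431,184185) + (500258,32359)
→ (6195120, 400729).  Check: 6195120²=38379511814400, 239·400729²=38379511814399, difference 1.
(x_2, y_2) = (6195120·6195120 + 239·400729·400729, 6195120·400729 + 400729·6195120) = (76759023628799, 4965128484960)
(x_3, y_3) = (6195120·76759023628799 + 239·400729·4965128484960, 6195120·4965128484960 + 400729·76759023628799) = (951062724926484326640, 61519133559490389671)
(x_4, y_4) = (6195120·951062724926484326640 + 239·400729·61519133559490389671, 6195120·61519133559490389671 + 400729·951062724926484326640) = (11783895416893046404284364801, 762236829394135240588726080)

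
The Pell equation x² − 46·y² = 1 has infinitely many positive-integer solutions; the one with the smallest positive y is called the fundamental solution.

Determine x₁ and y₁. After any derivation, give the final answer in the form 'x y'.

√46 = [6; 1,3,1,1,2,6,2,1,1,3,1,12, …], period ℓ=12 (even) → k=11
i=0: a=6 ⇒ p=6, q=1
i=1: a=1 ⇒ p=7, q=1
…
i=6: a=6 ⇒ p=997, q=147
i=7: a=2 ⇒ p=2150, q=317
i=8: a=1 ⇒ p=3147, q=464
i=9: a=1 ⇒ p=5297, q=781
i=10: a=3 ⇒ p=19038, q=2807
i=11: a=1 ⇒ p=24335, q=3588
→ (24335, 3588).  Check: 24335²=592192225, 46·3588²=592192224, difference 1.

24335 3588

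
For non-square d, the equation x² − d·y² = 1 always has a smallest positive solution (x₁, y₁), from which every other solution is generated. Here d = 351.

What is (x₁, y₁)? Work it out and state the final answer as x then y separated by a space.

62425 3332

[18; 1,2,1,3,2,2,2,3,1,2,1,36] for √351; ℓ=12 ⇒ convergent index 11
step 0: (18, 1)  from 18·(1,0) + (0,1)
…
step 2: (56, 3)  from 2·(19,1) + (18,1)
…
step 5: (637, 34)  from 2·(281,15) + (75,4)
…
step 8: (12796, 683)  from 3·(3747,200) + (1555,83)
…
step 10: (45882, 2449)  from 2·(16543,883) + (12796,683)
step 11: (62425, 3332)  from 1·(45882,2449) + (16543,883)
(x₁, y₁) = (62425, 3332);  62425² − 351·3332² = 1 ✓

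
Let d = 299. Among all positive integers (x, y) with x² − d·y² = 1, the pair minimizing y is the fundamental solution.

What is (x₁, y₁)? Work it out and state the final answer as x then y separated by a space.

d=299: √d = [17; 3,2,3,34] (ℓ=4, even), read p_3/q_3
a_0=17:  p_0=17·1+0=17,  q_0=17·0+1=1
…
a_2=2:  p_2=2·52+17=121,  q_2=2·3+1=7
a_3=3:  p_3=3·121+52=415,  q_3=3·7+3=24
(x₁, y₁) = (415, 24);  415² − 299·24² = 1 ✓

415 24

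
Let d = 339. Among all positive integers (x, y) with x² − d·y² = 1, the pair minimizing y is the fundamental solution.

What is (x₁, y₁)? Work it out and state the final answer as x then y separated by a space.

√339 = [18; 2,2,2,1,17,1,2,2,2,36, …], period ℓ=10 (even) → k=9
k=0  a_k=18  p_k/q_k = 18/1
…
k=3  a_k=2  p_k/q_k = 221/12
k=4  a_k=1  p_k/q_k = 313/17
k=5  a_k=17  p_k/q_k = 5542/301
…
k=8  a_k=2  p_k/q_k = 40359/2192
k=9  a_k=2  p_k/q_k = 97970/5321
(x₁, y₁) = (97970, 5321);  97970² − 339·5321² = 1 ✓

97970 5321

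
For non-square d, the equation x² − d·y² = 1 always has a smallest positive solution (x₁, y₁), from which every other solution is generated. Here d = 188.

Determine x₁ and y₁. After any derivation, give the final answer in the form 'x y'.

4607 336

d=188: √d = [13; 1,2,2,6,2,2,1,26] (ℓ=8, even), read p_7/q_7
a_0=13:  p_0=13·1+0=13,  q_0=13·0+1=1
…
a_6=2:  p_6=2·1330+617=3277,  q_6=2·97+45=239
a_7=1:  p_7=1·3277+1330=4607,  q_7=1·239+97=336
→ (4607, 336).  Check: 4607²=21224449, 188·336²=21224448, difference 1.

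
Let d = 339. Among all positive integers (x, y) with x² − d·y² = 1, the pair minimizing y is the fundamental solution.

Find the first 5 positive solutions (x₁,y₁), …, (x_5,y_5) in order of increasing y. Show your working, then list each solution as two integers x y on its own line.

97970 5321
19196241799 1042596740
3761311617998090 204286405230279
736991398411349512801 40027878239778270520
144406094600958511920229850 7843062462097867920458521

√339 → a₀=18, period (2,2,2,1,17,1,2,2,2,36); ℓ=10 even so k=9
i=0: a=18 ⇒ p=18, q=1
…
i=2: a=2 ⇒ p=92, q=5
…
i=5: a=17 ⇒ p=5542, q=301
i=6: a=1 ⇒ p=5855, q=318
i=7: a=2 ⇒ p=17252, q=937
i=8: a=2 ⇒ p=40359, q=2192
i=9: a=2 ⇒ p=97970, q=5321
(x₁, y₁) = (97970, 5321);  97970² − 339·5321² = 1 ✓
k=2:  x_2 = 97970·97970+339·5321·5321 = 19196241799,  y_2 = 97970·5321+5321·97970 = 1042596740
k=3:  x_3 = 97970·19196241799+339·5321·1042596740 = 3761311617998090,  y_3 = 97970·1042596740+5321·19196241799 = 204286405230279
k=4:  x_4 = 97970·3761311617998090+339·5321·204286405230279 = 736991398411349512801,  y_4 = 97970·204286405230279+5321·3761311617998090 = 40027878239778270520
k=5:  x_5 = 97970·736991398411349512801+339·5321·40027878239778270520 = 144406094600958511920229850,  y_5 = 97970·40027878239778270520+5321·736991398411349512801 = 7843062462097867920458521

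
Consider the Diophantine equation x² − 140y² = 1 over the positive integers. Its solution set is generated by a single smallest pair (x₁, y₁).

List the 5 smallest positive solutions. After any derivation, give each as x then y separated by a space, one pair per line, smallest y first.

√140 = [11; 1,4,1,22, …], period ℓ=4 (even) → k=3
step 0: (11, 1)  from 11·(1,0) + (0,1)
…
step 2: (59, 5)  from 4·(12,1) + (11,1)
step 3: (71, 6)  from 1·(59,5) + (12,1)
(x₁, y₁) = (71, 6);  71² − 140·6² = 1 ✓
n=2: (71,6)∘(71,6) = (71·71+140·6·6, 71·6+6·71) = (10081,852)
n=3: (10081,852)∘(71,6) = (71·10081+140·6·852, 71·852+6·10081) = (1431431,120978)
n=4: (1431431,120978)∘(71,6) = (71·1431431+140·6·120978, 71·120978+6·1431431) = (203253121,17178024)
n=5: (203253121,17178024)∘(71,6) = (71·203253121+140·6·17178024, 71·17178024+6·203253121) = (28860511751,2439158430)

71 6
10081 852
1431431 120978
203253121 17178024
28860511751 2439158430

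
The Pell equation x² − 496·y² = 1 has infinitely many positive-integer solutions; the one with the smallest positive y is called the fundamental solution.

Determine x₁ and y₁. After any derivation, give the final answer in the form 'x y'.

4620799 207480

[22; 3,1,2,4,1,…,1,3,44] for √496; ℓ=16 ⇒ convergent index 15
i=0: a=22 ⇒ p=22, q=1
i=1: a=3 ⇒ p=67, q=3
…
i=3: a=2 ⇒ p=245, q=11
…
i=5: a=1 ⇒ p=1314, q=59
…
i=7: a=2 ⇒ p=6080, q=273
i=8: a=2 ⇒ p=14543, q=653
i=9: a=2 ⇒ p=35166, q=1579
i=10: a=1 ⇒ p=49709, q=2232
…
i=14: a=1 ⇒ p=1252502, q=56239
i=15: a=3 ⇒ p=4620799, q=207480
→ (4620799, 207480).  Check: 4620799²=21351783398401, 496·207480²=21351783398400, difference 1.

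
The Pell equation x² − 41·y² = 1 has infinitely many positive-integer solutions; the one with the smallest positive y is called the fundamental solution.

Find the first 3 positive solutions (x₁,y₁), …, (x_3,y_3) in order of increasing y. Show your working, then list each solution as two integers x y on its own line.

[6; 2,2,12] for √41; ℓ=3 ⇒ convergent index 5
k=0  a_k=6  p_k/q_k = 6/1
k=1  a_k=2  p_k/q_k = 13/2
k=2  a_k=2  p_k/q_k = 32/5
…
k=4  a_k=2  p_k/q_k = 826/129
k=5  a_k=2  p_k/q_k = 2049/320
fundamental: x₁=2049, y₁=320  (since 4198401 − 41·102400 = 1)
k=2:  x_2 = 2049·2049+41·320·320 = 8396801,  y_2 = 2049·320+320·2049 = 1311360
k=3:  x_3 = 2049·8396801+41·320·1311360 = 34410088449,  y_3 = 2049·1311360+320·8396801 = 5373952960

2049 320
8396801 1311360
34410088449 5373952960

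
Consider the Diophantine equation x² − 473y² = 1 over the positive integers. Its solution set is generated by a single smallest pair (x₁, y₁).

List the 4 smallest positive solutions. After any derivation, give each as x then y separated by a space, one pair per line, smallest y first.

√473 → a₀=21, period (1,2,1,42); ℓ=4 even so k=3
i=0: a=21 ⇒ p=21, q=1
…
i=2: a=2 ⇒ p=65, q=3
i=3: a=1 ⇒ p=87, q=4
fundamental: x₁=87, y₁=4  (since 7569 − 473·16 = 1)
(x_2, y_2) = (87·87 + 473·4·4, 87·4 + 4·87) = (15137, 696)
(x_3, y_3) = (87·15137 + 473·4·696, 87·696 + 4·15137) = (2633751, 121100)
(x_4, y_4) = (87·2633751 + 473·4·121100, 87·121100 + 4·2633751) = (458257537, 21070704)

87 4
15137 696
2633751 121100
458257537 21070704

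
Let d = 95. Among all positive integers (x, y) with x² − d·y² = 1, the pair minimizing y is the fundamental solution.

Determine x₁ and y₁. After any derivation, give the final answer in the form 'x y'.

√95 = [9; 1,2,1,18, …], period ℓ=4 (even) → k=3
step 0: (9, 1)  from 9·(1,0) + (0,1)
step 1: (10, 1)  from 1·(9,1) + (1,0)
step 2: (29, 3)  from 2·(10,1) + (9,1)
step 3: (39, 4)  from 1·(29,3) + (10,1)
→ (39, 4).  Check: 39²=1521, 95·4²=1520, difference 1.

39 4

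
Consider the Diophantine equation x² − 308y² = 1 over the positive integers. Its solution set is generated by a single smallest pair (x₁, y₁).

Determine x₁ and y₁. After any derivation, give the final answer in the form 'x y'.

d=308: √d = [17; 1,1,4,1,1,34] (ℓ=6, even), read p_5/q_5
i=0: a=17 ⇒ p=17, q=1
i=1: a=1 ⇒ p=18, q=1
i=2: a=1 ⇒ p=35, q=2
…
i=4: a=1 ⇒ p=193, q=11
i=5: a=1 ⇒ p=351, q=20
fundamental: x₁=351, y₁=20  (since 123201 − 308·400 = 1)

351 20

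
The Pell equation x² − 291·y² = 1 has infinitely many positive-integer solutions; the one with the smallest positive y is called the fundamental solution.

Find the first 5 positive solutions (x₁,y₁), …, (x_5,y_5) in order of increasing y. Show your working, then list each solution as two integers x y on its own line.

√291 → a₀=17, period (17,34); ℓ=2 even so k=1
k=0  a_k=17  p_k/q_k = 17/1
k=1  a_k=17  p_k/q_k = 290/17
→ (290, 17).  Check: 290²=84100, 291·17²=84099, difference 1.
(290+17√291)^2 = 168199 + 9860√291
(290+17√291)^3 = 97555130 + 5718783√291
(290+17√291)^4 = 56581807201 + 3316884280√291
(290+17√291)^5 = 32817350621450 + 1923787163617√291

290 17
168199 9860
97555130 5718783
56581807201 3316884280
32817350621450 1923787163617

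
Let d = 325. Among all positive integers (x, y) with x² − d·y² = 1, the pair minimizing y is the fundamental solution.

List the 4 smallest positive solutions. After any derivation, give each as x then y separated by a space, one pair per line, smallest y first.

d=325: √d = [18; 36] (ℓ=1, odd), read p_1/q_1
i=0: a=18 ⇒ p=18, q=1
i=1: a=36 ⇒ p=649, q=36
(x₁, y₁) = (649, 36);  649² − 325·36² = 1 ✓
(649+36√325)^2 = 842401 + 46728√325
(649+36√325)^3 = 1093435849 + 60652908√325
(649+36√325)^4 = 1419278889601 + 78727427856√325

649 36
842401 46728
1093435849 60652908
1419278889601 78727427856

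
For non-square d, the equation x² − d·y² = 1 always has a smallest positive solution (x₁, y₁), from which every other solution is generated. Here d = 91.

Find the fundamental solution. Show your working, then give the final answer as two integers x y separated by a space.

[9; 1,1,5,1,5,1,1,18] for √91; ℓ=8 ⇒ convergent index 7
k=0  a_k=9  p_k/q_k = 9/1
…
k=2  a_k=1  p_k/q_k = 19/2
…
k=6  a_k=1  p_k/q_k = 849/89
k=7  a_k=1  p_k/q_k = 1574/165
fundamental: x₁=1574, y₁=165  (since 2477476 − 91·27225 = 1)

1574 165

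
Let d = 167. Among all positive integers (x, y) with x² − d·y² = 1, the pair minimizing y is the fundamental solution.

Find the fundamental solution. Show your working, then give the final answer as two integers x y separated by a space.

168 13

d=167: √d = [12; 1,11,1,24] (ℓ=4, even), read p_3/q_3
step 0: (12, 1)  from 12·(1,0) + (0,1)
step 1: (13, 1)  from 1·(12,1) + (1,0)
step 2: (155, 12)  from 11·(13,1) + (12,1)
step 3: (168, 13)  from 1·(155,12) + (13,1)
(x₁, y₁) = (168, 13);  168² − 167·13² = 1 ✓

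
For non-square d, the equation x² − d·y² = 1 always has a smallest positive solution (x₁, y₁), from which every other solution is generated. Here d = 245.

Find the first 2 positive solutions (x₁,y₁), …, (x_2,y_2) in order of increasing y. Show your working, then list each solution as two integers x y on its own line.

[15; 1,1,1,7,6,7,1,1,1,30] for √245; ℓ=10 ⇒ convergent index 9
a_0=15:  p_0=15·1+0=15,  q_0=15·0+1=1
a_1=1:  p_1=1·15+1=16,  q_1=1·1+0=1
a_2=1:  p_2=1·16+15=31,  q_2=1·1+1=2
a_3=1:  p_3=1·31+16=47,  q_3=1·2+1=3
a_4=7:  p_4=7·47+31=360,  q_4=7·3+2=23
a_5=6:  p_5=6·360+47=2207,  q_5=6·23+3=141
a_6=7:  p_6=7·2207+360=15809,  q_6=7·141+23=1010
a_7=1:  p_7=1·15809+2207=18016,  q_7=1·1010+141=1151
a_8=1:  p_8=1·18016+15809=33825,  q_8=1·1151+1010=2161
a_9=1:  p_9=1·33825+18016=51841,  q_9=1·2161+1151=3312
(x₁, y₁) = (51841, 3312);  51841² − 245·3312² = 1 ✓
n=2: (51841,3312)∘(51841,3312) = (51841·51841+245·3312·3312, 51841·3312+3312·51841) = (5374978561,343394784)

51841 3312
5374978561 343394784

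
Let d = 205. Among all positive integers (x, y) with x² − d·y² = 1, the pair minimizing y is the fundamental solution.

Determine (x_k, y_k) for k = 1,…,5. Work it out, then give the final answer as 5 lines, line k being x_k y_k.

√205 = [14; 3,6,1,4,1,6,3,28, …], period ℓ=8 (even) → k=7
i=0: a=14 ⇒ p=14, q=1
i=1: a=3 ⇒ p=43, q=3
i=2: a=6 ⇒ p=272, q=19
…
i=4: a=4 ⇒ p=1532, q=107
…
i=6: a=6 ⇒ p=12614, q=881
i=7: a=3 ⇒ p=39689, q=2772
→ (39689, 2772).  Check: 39689²=1575216721, 205·2772²=1575216720, difference 1.
k=2:  x_2 = 39689·39689+205·2772·2772 = 3150433441,  y_2 = 39689·2772+2772·39689 = 220035816
k=3:  x_3 = 39689·3150433441+205·2772·220035816 = 250075105640009,  y_3 = 39689·220035816+2772·3150433441 = 17466002999676
k=4:  x_4 = 39689·250075105640009+205·2772·17466002999676 = 19850461732342200961,  y_4 = 39689·17466002999676+2772·250075105640009 = 1386416385888245712
k=5:  x_5 = 39689·19850461732342200961+205·2772·1386416385888245712 = 1575689951139784122242249,  y_5 = 39689·1386416385888245712+2772·19850461732342200961 = 110050959861571165127460

39689 2772
3150433441 220035816
250075105640009 17466002999676
19850461732342200961 1386416385888245712
1575689951139784122242249 110050959861571165127460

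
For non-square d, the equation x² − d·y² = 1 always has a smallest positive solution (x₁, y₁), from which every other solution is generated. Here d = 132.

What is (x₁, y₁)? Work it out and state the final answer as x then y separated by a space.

√132 = [11; 2,22, …], period ℓ=2 (even) → k=1
a_0=11:  p_0=11·1+0=11,  q_0=11·0+1=1
a_1=2:  p_1=2·11+1=23,  q_1=2·1+0=2
→ (23, 2).  Check: 23²=529, 132·2²=528, difference 1.

23 2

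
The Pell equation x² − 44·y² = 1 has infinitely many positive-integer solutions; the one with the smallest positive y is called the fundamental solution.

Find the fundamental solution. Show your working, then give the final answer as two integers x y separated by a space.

199 30

[6; 1,1,1,2,1,1,1,12] for √44; ℓ=8 ⇒ convergent index 7
step 0: (6, 1)  from 6·(1,0) + (0,1)
step 1: (7, 1)  from 1·(6,1) + (1,0)
…
step 4: (53, 8)  from 2·(20,3) + (13,2)
…
step 6: (126, 19)  from 1·(73,11) + (53,8)
step 7: (199, 30)  from 1·(126,19) + (73,11)
(x₁, y₁) = (199, 30);  199² − 44·30² = 1 ✓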